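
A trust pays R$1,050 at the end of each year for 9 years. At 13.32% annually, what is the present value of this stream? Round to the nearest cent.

PV = 1050 × [1 − (1+0.1332)^(−9)] / 0.1332 = 1050 × 5.071174 = 5,324.7330

R$5,324.73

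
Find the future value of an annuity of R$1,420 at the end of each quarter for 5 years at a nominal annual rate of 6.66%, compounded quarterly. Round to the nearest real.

i = 0.0666/4 = 0.01665 per quarter; n = 5·4 = 20.
FV = PMT · [(1+i)^n − 1] / i = 1420 · 23.503140 = 33,374.4585

R$33,374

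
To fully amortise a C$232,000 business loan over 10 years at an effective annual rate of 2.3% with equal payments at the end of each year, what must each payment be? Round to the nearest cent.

C$26,234.82

PMT = 232000 / ( [1 − (1+0.023)^(−10)] / 0.023 ) = 232000 / 8.843210 = 26,234.8167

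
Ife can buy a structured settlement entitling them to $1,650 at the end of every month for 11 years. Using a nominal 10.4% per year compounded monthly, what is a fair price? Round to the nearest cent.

$129,439.41

Periodic rate i = 0.104/12 = 0.00866667; n = 11 × 12 = 132 periods.
Annuity factor a(132|0.00866667) = 78.448127; PV = 1650 × 78.448127 = 129,439.4097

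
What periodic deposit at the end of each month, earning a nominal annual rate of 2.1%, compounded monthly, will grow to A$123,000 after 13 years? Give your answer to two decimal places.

Periodic rate i = 0.021/12 = 0.00175; n = 13 × 12 = 156 periods.
FV-annuity factor = 179.192451; PMT = 123000 / 179.192451 = 686.4128

A$686.41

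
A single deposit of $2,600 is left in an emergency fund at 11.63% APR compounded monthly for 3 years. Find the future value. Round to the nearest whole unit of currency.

With 12 periods per year: i = 0.00969167, n = 36.
FV = 2,600 × (1 + 0.00969167)^36 = 3,679.3333

$3,679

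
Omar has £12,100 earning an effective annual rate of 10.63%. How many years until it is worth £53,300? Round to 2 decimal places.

14.68 years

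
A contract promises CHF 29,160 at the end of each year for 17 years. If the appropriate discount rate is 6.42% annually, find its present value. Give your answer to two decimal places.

PV = 29160 × [1 − (1+0.0642)^(−17)] / 0.0642 = 29160 × 10.167914 = 296,496.3585

CHF 296,496.36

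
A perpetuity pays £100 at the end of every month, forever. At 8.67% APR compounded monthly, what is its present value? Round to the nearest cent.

Periodic rate i = 0.0867/12 = 0.007225.
PV = PMT / i = 100 / 0.007225 = 13,840.8304

£13,840.83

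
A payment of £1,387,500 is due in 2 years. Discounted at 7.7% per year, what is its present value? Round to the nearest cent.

£1,196,193.90

PV = 1,387,500 / (1 + 0.077)^2 = 1,387,500 / 1.159929 = 1,196,193.9050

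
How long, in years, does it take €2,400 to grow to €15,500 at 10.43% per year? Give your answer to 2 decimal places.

18.80 years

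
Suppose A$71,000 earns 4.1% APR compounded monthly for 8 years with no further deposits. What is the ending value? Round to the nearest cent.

A$98,506.33

With 12 periods per year: i = 0.00341667, n = 96.
71,000 × (1+0.00341667)^96 = 71,000 × 1.387413 = 98,506.3307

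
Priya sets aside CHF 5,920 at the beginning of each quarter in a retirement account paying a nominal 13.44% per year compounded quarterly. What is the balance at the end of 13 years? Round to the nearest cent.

With 4 periods per year: i = 0.0336, n = 52.
FV = PMT · [(1+i)^n − 1] / i × (1+i) = 5920 · 140.769347 = 833,354.5347
Payments are at the start of each period, so multiply by (1+i).

CHF 833,354.53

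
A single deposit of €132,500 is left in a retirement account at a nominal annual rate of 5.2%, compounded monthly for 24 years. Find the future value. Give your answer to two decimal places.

€460,303.67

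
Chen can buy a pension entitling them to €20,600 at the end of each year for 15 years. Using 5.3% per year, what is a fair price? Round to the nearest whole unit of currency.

€209,550

Annuity factor a(15|0.053) = 10.172344; PV = 20600 × 10.172344 = 209,550.2941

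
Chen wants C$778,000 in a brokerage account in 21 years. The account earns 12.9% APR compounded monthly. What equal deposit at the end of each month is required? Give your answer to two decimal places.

C$606.11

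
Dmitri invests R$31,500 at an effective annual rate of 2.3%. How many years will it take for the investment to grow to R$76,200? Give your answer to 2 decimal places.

38.85 years

n = ln(76200/31500) / ln(1+0.023) = ln(2.41905) / 0.022739 = 38.8476 years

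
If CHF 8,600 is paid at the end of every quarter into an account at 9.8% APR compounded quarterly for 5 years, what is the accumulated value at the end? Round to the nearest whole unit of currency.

With 4 periods per year: i = 0.0245, n = 20.
Accumulation factor s(20|0.0245) = 25.416482; FV = 8600 × 25.416482 = 218,581.7441

CHF 218,582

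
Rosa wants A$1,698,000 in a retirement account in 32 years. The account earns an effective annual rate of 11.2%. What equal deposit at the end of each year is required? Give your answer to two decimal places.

PMT = 1.698e+06 / ( [(1+0.112)^32 − 1] / 0.112 ) = 1.698e+06 / 257.840311 = 6,585.4714

A$6,585.47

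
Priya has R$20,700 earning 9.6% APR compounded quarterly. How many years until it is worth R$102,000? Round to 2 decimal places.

16.81 years

Periodic rate i = 0.096/4 = 0.024.
(1+i)^n = 102000/20700 = 4.92754, so n = ln 4.92754 / ln 1.024 = 67.2459 quarters
= 67.2459/4 years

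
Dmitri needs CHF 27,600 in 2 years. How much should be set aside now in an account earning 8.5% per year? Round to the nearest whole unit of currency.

Discount factor = (1+0.085)^(−2) = 0.849455; PV = 27,600 × 0.849455 = 23,444.9659

CHF 23,445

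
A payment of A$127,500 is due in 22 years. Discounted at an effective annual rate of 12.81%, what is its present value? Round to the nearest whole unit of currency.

A$8,992

Discount factor = (1+0.1281)^(−22) = 0.070527; PV = 127,500 × 0.070527 = 8,992.1388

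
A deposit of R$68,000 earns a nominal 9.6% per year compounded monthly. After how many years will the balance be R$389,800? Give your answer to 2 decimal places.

18.26 years

Periodic rate i = 0.096/12 = 0.008.
(1+i)^n = 389800/68000 = 5.73235, so n = ln 5.73235 / ln 1.008 = 219.1377 months
= 219.1377/12 years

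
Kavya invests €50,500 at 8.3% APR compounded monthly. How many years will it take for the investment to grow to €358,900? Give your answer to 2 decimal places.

Periodic rate i = 0.083/12 = 0.00691667.
(1+i)^n = 358900/50500 = 7.10693, so n = ln 7.10693 / ln 1.00692 = 284.5077 months
= 284.5077/12 years

23.71 years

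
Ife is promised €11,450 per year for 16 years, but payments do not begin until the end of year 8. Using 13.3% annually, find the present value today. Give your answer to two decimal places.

Value one period before first payment (t=7): 11450 × [1 − (1+0.133)^(−16)] / 0.133 = 11450 × 6.499103 = 74,414.7309
PV₀ = 74,414.7309 / (1+0.133)^7 = 74,414.7309 / 2.396676 = 31,049.1379

€31,049.14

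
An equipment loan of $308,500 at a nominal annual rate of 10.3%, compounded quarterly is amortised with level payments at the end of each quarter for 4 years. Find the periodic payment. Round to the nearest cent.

With 4 periods per year: i = 0.02575, n = 16.
Annuity-PV factor = 12.979129; PMT = 308500 / 12.979129 = 23,768.9293

$23,768.93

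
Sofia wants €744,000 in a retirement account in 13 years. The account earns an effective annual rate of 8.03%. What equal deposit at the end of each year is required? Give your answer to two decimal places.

PMT = 744000 / ( [(1+0.0803)^13 − 1] / 0.0803 ) = 744000 / 21.537497 = 34,544.4048

€34,544.40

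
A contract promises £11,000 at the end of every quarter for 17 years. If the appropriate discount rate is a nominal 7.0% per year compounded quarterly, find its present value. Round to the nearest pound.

With 4 periods per year: i = 0.0175, n = 68.
PV = 11000 × [1 − (1+0.0175)^(−68)] / 0.0175 = 11000 × 39.578934 = 435,368.2712

£435,368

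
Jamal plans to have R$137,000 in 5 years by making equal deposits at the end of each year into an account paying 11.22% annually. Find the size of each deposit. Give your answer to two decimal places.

R$21,902.10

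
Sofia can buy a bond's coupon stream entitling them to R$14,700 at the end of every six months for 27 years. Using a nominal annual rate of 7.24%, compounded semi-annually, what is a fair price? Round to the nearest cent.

R$346,558.43

With 2 periods per year: i = 0.0362, n = 54.
PV = 14700 × [1 − (1+0.0362)^(−54)] / 0.0362 = 14700 × 23.575404 = 346,558.4318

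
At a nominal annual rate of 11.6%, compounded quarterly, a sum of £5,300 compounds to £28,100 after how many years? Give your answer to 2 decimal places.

14.59 years

Periodic rate i = 0.116/4 = 0.029.
(1+i)^n = 28100/5300 = 5.30189, so n = ln 5.30189 / ln 1.029 = 58.3495 quarters
= 58.3495/4 years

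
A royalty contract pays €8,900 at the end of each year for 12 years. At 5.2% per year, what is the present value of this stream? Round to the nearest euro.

€78,001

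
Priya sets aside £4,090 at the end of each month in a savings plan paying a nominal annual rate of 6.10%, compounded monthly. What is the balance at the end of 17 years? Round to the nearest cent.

With 12 periods per year: i = 0.00508333, n = 204.
FV = 4090 × [(1+0.00508333)^204 − 1] / 0.00508333 = 4090 × 356.723066 = 1,458,997.3393

£1,458,997.34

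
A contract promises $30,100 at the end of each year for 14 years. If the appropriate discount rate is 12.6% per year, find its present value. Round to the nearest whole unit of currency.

$193,530

PV = PMT · [1 − (1+i)^(−n)] / i = 30100 · 6.429582 = 193,530.4099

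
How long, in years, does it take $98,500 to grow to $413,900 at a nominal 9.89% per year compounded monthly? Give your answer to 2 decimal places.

14.58 years

Periodic rate i = 0.0989/12 = 0.00824167.
(1+i)^n = 413900/98500 = 4.20203, so n = ln 4.20203 / ln 1.00824 = 174.9010 months
= 174.9010/12 years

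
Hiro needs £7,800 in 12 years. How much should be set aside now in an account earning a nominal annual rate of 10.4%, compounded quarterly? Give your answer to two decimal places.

£2,275.21

i = 0.104/4 = 0.026 per quarter; n = 12·4 = 48.
PV = FV·(1+i)^(−n) = 7,800 × 0.291693 = 2,275.2089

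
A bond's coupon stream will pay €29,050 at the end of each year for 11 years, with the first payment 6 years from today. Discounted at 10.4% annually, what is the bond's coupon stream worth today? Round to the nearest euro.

€112,961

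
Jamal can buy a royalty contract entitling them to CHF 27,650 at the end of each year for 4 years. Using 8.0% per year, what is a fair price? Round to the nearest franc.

CHF 91,580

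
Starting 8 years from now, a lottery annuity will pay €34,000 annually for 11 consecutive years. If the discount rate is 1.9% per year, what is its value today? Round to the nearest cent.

Value one period before first payment (t=7): 34000 × [1 − (1+0.019)^(−11)] / 0.019 = 34000 × 9.842753 = 334,653.5865
Discount back 7 years: 334,653.5865 × (1+0.019)^(−7) = 334,653.5865 × 0.876558 = 293,343.3151

€293,343.32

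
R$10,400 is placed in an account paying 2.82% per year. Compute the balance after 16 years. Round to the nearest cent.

FV = PV·(1+i)^n = 10,400 × 1.560420 = 16,228.3712

R$16,228.37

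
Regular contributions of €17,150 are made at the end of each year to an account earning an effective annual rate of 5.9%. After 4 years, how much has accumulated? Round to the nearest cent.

€74,913.42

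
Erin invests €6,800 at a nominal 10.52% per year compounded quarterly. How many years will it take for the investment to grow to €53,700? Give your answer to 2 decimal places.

Periodic rate i = 0.1052/4 = 0.0263.
(1+i)^n = 53700/6800 = 7.89706, so n = ln 7.89706 / ln 1.0263 = 79.6026 quarters
= 79.6026/4 years

19.90 years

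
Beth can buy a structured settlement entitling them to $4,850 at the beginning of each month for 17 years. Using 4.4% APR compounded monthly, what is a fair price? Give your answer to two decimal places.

i = 0.044/12 = 0.00366667 per month; n = 17·12 = 204.
PV = PMT · [1 − (1+i)^(−n)] / i × (1+i) = 4850 · 143.991451 = 698,358.5350
(annuity-due: payments at period start, so ×(1+i).)

$698,358.53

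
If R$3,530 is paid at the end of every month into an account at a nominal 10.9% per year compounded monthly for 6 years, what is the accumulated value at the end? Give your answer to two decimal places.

R$356,581.28

i = 0.109/12 = 0.00908333 per month; n = 6·12 = 72.
FV = PMT · [(1+i)^n − 1] / i = 3530 · 101.014528 = 356,581.2839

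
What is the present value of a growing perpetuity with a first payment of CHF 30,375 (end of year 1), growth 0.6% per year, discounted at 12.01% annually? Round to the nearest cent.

PV = D₁/(r − g) = 30375/(0.1201 − 0.006) = 266,213.8475

CHF 266,213.85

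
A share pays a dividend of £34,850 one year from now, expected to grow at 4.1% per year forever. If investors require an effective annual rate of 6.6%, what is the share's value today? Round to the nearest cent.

£1,394,000.00

PV = D₁/(r − g) = 34850/(0.066 − 0.041) = 1,394,000.0000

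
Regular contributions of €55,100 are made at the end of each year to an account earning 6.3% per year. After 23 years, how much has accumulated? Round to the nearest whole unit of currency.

€2,690,533

Accumulation factor s(23|0.063) = 48.830002; FV = 55100 × 48.830002 = 2,690,533.0865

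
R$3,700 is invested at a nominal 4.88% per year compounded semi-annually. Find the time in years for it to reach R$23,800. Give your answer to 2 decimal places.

38.61 years

Periodic rate i = 0.0488/2 = 0.0244.
n = ln(23800/3700) / ln(1+0.0244) = ln(6.43243) / 0.024107 = 77.2119 half-years
= 77.2119/2 years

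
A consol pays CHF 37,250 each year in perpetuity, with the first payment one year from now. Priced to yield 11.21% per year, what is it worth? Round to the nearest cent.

CHF 332,292.60

PV = PMT / i = 37250 / 0.1121 = 332,292.5959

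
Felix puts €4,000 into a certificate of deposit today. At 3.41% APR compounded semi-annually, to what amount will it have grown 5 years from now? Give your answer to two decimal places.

i = 0.0341/2 = 0.01705 per half-year; n = 5·2 = 10.
4,000 × (1+0.01705)^10 = 4,000 × 1.184195 = 4,736.7780

€4,736.78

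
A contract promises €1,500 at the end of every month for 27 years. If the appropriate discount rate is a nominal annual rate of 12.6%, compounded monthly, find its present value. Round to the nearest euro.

€138,014

i = 0.126/12 = 0.0105 per month; n = 27·12 = 324.
Annuity factor a(324|0.0105) = 92.009276; PV = 1500 × 92.009276 = 138,013.9142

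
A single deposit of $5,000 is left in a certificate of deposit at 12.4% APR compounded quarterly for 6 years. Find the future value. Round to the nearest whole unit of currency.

$10,403

i = 0.124/4 = 0.031 per quarter; n = 6·4 = 24.
5,000 × (1+0.031)^24 = 5,000 × 2.080693 = 10,403.4641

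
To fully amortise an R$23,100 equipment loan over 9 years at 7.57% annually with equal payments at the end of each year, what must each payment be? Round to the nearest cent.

R$3,631.99

Annuity-PV factor = 6.360150; PMT = 23100 / 6.360150 = 3,631.9901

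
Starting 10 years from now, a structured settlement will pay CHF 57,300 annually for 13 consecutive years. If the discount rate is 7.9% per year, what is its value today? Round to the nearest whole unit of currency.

PV at t=9 (ordinary 13-year annuity): 57300 × a(13|0.079) = 57300 × 7.947434 = 455,387.9504
Discount back 9 years: 455,387.9504 × (1+0.079)^(−9) = 455,387.9504 × 0.504437 = 229,714.5652

CHF 229,715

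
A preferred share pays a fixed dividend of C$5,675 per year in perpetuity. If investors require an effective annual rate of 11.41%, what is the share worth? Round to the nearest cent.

C$49,737.07

PV = C/r = 5675/0.1141 = 49,737.0727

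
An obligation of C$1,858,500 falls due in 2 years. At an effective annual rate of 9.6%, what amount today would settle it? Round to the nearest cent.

PV = 1,858,500 / (1 + 0.096)^2 = 1,858,500 / 1.201216 = 1,547,182.1887

C$1,547,182.19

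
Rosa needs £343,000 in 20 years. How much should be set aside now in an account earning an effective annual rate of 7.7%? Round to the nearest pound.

PV = FV·(1+i)^(−n) = 343,000 × 0.226822 = 77,800.0819

£77,800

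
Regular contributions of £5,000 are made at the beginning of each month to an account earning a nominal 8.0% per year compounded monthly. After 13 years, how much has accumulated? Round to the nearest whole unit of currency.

With 12 periods per year: i = 0.00666667, n = 156.
FV = PMT · [(1+i)^n − 1] / i × (1+i) = 5000 · 274.739859 = 1,373,699.2967
(annuity-due: payments at period start, so ×(1+i).)

£1,373,699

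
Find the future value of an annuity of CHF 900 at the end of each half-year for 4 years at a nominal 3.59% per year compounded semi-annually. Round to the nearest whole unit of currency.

CHF 7,669

With 2 periods per year: i = 0.01795, n = 8.
FV = PMT · [(1+i)^n − 1] / i = 900 · 8.521054 = 7,668.9486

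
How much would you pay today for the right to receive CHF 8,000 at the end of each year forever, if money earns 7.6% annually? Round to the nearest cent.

CHF 105,263.16

PV = C/r = 8000/0.076 = 105,263.1579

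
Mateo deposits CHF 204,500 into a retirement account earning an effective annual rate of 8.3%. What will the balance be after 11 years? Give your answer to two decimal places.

FV = 204,500 × (1 + 0.083)^11 = 491,593.7302

CHF 491,593.73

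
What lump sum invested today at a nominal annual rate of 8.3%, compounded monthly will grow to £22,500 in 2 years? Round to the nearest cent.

With 12 periods per year: i = 0.00691667, n = 24.
PV = FV·(1+i)^(−n) = 22,500 × 0.847530 = 19,069.4344

£19,069.43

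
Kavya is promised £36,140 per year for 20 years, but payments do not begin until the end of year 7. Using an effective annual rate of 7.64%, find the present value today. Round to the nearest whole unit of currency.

PV at t=6 (ordinary 20-year annuity): 36140 × a(20|0.0764) = 36140 × 10.086852 = 364,538.8303
Discount back 6 years: 364,538.8303 × (1+0.0764)^(−6) = 364,538.8303 × 0.642921 = 234,369.8063

£234,370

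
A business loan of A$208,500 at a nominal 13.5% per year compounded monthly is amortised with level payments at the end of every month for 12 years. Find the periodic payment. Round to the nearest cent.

A$2,930.92

Periodic rate i = 0.135/12 = 0.01125; n = 12 × 12 = 144 periods.
PMT = 208500 / ( [1 − (1+0.01125)^(−144)] / 0.01125 ) = 208500 / 71.138066 = 2,930.9203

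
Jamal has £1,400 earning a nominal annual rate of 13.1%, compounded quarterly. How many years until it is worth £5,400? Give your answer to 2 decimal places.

Periodic rate i = 0.131/4 = 0.03275.
(1+i)^n = 5400/1400 = 3.85714, so n = ln 3.85714 / ln 1.03275 = 41.8905 quarters
= 41.8905/4 years

10.47 years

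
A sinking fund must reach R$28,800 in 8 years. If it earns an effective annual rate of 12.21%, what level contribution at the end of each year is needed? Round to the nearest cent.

FV-annuity factor = 12.394327; PMT = 28800 / 12.394327 = 2,323.6438

R$2,323.64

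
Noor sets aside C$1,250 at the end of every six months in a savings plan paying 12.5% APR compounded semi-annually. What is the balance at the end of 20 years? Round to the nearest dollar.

With 2 periods per year: i = 0.0625, n = 40.
FV = PMT · [(1+i)^n − 1] / i = 1250 · 164.832935 = 206,041.1690

C$206,041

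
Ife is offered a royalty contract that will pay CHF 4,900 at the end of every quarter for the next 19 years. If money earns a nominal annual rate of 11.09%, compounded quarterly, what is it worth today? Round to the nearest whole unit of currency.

i = 0.1109/4 = 0.027725 per quarter; n = 19·4 = 76.
PV = PMT · [1 − (1+i)^(−n)] / i = 4900 · 31.555352 = 154,621.2270

CHF 154,621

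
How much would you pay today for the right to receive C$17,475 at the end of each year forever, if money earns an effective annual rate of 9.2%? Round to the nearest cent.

PV = PMT / i = 17475 / 0.092 = 189,945.6522

C$189,945.65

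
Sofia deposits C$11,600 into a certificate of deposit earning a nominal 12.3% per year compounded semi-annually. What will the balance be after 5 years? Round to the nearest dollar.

Periodic rate i = 0.123/2 = 0.0615; n = 5 × 2 = 10 periods.
11,600 × (1+0.0615)^10 = 11,600 × 1.816352 = 21,069.6817

C$21,070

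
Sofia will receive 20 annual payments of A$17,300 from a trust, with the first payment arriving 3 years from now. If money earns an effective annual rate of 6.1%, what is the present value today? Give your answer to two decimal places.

A$174,846.85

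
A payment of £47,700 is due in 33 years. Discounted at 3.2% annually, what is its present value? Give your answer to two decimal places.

PV = FV·(1+i)^(−n) = 47,700 × 0.353647 = 16,868.9623

£16,868.96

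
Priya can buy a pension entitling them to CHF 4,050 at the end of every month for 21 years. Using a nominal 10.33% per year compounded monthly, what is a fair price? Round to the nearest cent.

CHF 416,217.72

i = 0.1033/12 = 0.00860833 per month; n = 21·12 = 252.
PV = 4050 × [1 − (1+0.00860833)^(−252)] / 0.00860833 = 4050 × 102.769806 = 416,217.7152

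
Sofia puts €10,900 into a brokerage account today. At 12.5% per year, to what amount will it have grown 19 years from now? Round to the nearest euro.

10,900 × (1+0.125)^19 = 10,900 × 9.373417 = 102,170.2426

€102,170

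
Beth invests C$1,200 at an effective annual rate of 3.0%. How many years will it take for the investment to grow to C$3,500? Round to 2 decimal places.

36.21 years

(1+i)^n = 3500/1200 = 2.91667, so n = ln 2.91667 / ln 1.03 = 36.2140 years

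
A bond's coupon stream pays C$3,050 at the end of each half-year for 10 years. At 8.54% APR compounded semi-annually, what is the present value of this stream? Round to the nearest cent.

C$40,476.87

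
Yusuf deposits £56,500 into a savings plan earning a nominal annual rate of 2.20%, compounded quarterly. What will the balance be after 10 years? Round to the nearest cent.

Periodic rate i = 0.022/4 = 0.0055; n = 10 × 4 = 40 periods.
56,500 × (1+0.0055)^40 = 56,500 × 1.245326 = 70,360.9096

£70,360.91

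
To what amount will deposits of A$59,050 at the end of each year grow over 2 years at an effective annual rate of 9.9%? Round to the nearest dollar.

A$123,946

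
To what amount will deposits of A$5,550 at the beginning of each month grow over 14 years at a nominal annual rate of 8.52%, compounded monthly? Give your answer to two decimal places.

Periodic rate i = 0.0852/12 = 0.0071; n = 14 × 12 = 168 periods.
FV = 5550 × [(1+0.0071)^168 − 1] / 0.0071 × (1+i) = 5550 × 323.752140 = 1,796,824.3782
(Beginning-of-period payments → annuity-due factor ×(1+i).)

A$1,796,824.38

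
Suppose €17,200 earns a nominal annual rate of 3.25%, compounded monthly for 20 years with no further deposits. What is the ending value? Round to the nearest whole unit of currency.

With 12 periods per year: i = 0.00270833, n = 240.
FV = PV·(1+i)^n = 17,200 × 1.913859 = 32,918.3667

€32,918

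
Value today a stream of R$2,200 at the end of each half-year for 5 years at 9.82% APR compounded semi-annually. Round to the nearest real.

R$17,062

i = 0.0982/2 = 0.0491 per half-year; n = 5·2 = 10.
PV = 2200 × [1 − (1+0.0491)^(−10)] / 0.0491 = 2200 × 7.755596 = 17,062.3102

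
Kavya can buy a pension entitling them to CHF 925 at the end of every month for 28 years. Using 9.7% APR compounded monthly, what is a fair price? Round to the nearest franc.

CHF 106,781

With 12 periods per year: i = 0.00808333, n = 336.
Annuity factor a(336|0.00808333) = 115.439398; PV = 925 × 115.439398 = 106,781.4432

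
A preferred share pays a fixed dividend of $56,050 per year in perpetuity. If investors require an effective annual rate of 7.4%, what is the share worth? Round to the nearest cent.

$757,432.43

PV = PMT / i = 56050 / 0.074 = 757,432.4324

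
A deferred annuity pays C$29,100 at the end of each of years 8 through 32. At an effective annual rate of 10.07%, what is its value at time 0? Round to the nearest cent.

Value one period before first payment (t=7): 29100 × [1 − (1+0.1007)^(−25)] / 0.1007 = 29100 × 9.028404 = 262,726.5525
Discount back 7 years: 262,726.5525 × (1+0.1007)^(−7) = 262,726.5525 × 0.510878 = 134,221.2261

C$134,221.23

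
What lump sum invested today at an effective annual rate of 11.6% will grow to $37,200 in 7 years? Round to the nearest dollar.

$17,254

Discount factor = (1+0.116)^(−7) = 0.463821; PV = 37,200 × 0.463821 = 17,254.1503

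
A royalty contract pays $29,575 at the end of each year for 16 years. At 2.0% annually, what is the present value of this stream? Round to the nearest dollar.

PV = PMT · [1 − (1+i)^(−n)] / i = 29575 · 13.577709 = 401,560.7530

$401,561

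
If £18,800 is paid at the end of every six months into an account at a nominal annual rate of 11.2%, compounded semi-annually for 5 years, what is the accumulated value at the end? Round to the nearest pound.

Periodic rate i = 0.112/2 = 0.056; n = 5 × 2 = 10 periods.
FV = 18800 × [(1+0.056)^10 − 1] / 0.056 = 18800 × 12.935797 = 243,192.9852

£243,193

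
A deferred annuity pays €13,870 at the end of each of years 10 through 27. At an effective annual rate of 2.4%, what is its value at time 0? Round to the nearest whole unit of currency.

PV at t=9 (ordinary 18-year annuity): 13870 × a(18|0.024) = 13870 × 14.477898 = 200,808.4460
Discount back 9 years: 200,808.4460 × (1+0.024)^(−9) = 200,808.4460 × 0.807794 = 162,211.7708

€162,212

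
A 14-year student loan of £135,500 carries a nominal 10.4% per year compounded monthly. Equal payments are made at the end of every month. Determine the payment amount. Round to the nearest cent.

£1,534.34

i = 0.104/12 = 0.00866667 per month; n = 14·12 = 168.
Annuity-PV factor = 88.311420; PMT = 135500 / 88.311420 = 1,534.3429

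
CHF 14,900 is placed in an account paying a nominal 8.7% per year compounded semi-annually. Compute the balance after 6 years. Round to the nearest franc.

CHF 24,837

With 2 periods per year: i = 0.0435, n = 12.
FV = PV·(1+i)^n = 14,900 × 1.666900 = 24,836.8040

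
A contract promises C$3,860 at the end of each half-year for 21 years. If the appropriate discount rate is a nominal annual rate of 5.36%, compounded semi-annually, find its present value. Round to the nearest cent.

With 2 periods per year: i = 0.0268, n = 42.
PV = 3860 × [1 − (1+0.0268)^(−42)] / 0.0268 = 3860 × 25.026059 = 96,600.5862

C$96,600.59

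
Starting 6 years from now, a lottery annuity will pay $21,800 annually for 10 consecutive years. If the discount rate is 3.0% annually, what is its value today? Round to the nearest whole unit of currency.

$160,409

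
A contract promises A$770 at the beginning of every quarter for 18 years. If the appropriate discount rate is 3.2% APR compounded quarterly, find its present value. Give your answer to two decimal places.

With 4 periods per year: i = 0.008, n = 72.
Annuity factor a(72|0.008) × (1+i) = 55.007539; PV = 770 × 55.007539 = 42,355.8048
(annuity-due: payments at period start, so ×(1+i).)

A$42,355.80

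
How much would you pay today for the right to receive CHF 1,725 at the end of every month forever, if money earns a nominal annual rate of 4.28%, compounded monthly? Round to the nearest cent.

Periodic rate i = 0.0428/12 = 0.00356667.
PV = C/r = 1725/0.00356667 = 483,644.8598

CHF 483,644.86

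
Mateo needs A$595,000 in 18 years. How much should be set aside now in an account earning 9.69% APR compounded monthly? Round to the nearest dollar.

A$104,728

i = 0.0969/12 = 0.008075 per month; n = 18·12 = 216.
Discount factor = (1+0.008075)^(−216) = 0.176013; PV = 595,000 × 0.176013 = 104,727.9390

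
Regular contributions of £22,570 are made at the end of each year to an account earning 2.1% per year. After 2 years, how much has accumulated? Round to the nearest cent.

FV = PMT · [(1+i)^n − 1] / i = 22570 · 2.021000 = 45,613.9700

£45,613.97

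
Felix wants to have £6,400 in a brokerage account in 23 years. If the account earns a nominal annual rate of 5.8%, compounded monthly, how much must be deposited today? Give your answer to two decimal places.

With 12 periods per year: i = 0.00483333, n = 276.
Discount factor = (1+0.00483333)^(−276) = 0.264269; PV = 6,400 × 0.264269 = 1,691.3237

£1,691.32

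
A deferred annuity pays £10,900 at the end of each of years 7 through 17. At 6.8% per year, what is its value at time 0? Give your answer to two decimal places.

£55,631.57

Value one period before first payment (t=6): 10900 × [1 − (1+0.068)^(−11)] / 0.068 = 10900 × 7.573948 = 82,556.0384
PV₀ = 82,556.0384 / (1+0.068)^6 = 82,556.0384 / 1.483978 = 55,631.5715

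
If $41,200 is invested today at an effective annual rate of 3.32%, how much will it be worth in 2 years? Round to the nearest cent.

$43,981.09

FV = PV·(1+i)^n = 41,200 × 1.067502 = 43,981.0923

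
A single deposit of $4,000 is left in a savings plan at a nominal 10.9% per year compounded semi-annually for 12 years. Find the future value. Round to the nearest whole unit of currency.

Periodic rate i = 0.109/2 = 0.0545; n = 12 × 2 = 24 periods.
FV = 4,000 × (1 + 0.0545)^24 = 14,294.7976

$14,295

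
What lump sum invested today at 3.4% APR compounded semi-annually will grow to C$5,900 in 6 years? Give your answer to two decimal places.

C$4,819.48

With 2 periods per year: i = 0.017, n = 12.
PV = 5,900 / (1 + 0.017)^12 = 5,900 / 1.224197 = 4,819.4844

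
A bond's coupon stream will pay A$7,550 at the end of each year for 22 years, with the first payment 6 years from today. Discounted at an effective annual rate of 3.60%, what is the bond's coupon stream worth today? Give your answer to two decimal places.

A$95,019.22

Value one period before first payment (t=5): 7550 × [1 − (1+0.036)^(−22)] / 0.036 = 7550 × 15.019769 = 113,399.2596
Discount back 5 years: 113,399.2596 × (1+0.036)^(−5) = 113,399.2596 × 0.837917 = 95,019.2158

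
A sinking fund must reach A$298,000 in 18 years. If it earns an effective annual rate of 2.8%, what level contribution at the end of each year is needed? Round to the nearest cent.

PMT = 298000 / ( [(1+0.028)^18 − 1] / 0.028 ) = 298000 / 22.996519 = 12,958.4830

A$12,958.48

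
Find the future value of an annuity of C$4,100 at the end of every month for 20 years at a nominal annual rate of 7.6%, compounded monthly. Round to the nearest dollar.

C$2,298,393

With 12 periods per year: i = 0.00633333, n = 240.
FV = PMT · [(1+i)^n − 1] / i = 4100 · 560.583548 = 2,298,392.5465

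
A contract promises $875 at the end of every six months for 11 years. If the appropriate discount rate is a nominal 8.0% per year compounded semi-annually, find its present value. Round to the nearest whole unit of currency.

Periodic rate i = 0.08/2 = 0.04; n = 11 × 2 = 22 periods.
PV = PMT · [1 − (1+i)^(−n)] / i = 875 · 14.451115 = 12,644.7259

$12,645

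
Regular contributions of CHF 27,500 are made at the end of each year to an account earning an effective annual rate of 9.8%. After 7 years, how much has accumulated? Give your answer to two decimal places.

CHF 259,299.78

FV = PMT · [(1+i)^n − 1] / i = 27500 · 9.429083 = 259,299.7785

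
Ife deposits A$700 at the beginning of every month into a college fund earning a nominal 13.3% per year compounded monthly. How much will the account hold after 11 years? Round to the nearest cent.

Periodic rate i = 0.133/12 = 0.0110833; n = 11 × 12 = 132 periods.
FV = PMT · [(1+i)^n − 1] / i × (1+i) = 700 · 299.610077 = 209,727.0542
Payments are at the start of each period, so multiply by (1+i).

A$209,727.05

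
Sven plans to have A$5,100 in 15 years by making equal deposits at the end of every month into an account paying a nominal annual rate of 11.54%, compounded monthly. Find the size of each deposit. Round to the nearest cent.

A$10.66

i = 0.1154/12 = 0.00961667 per month; n = 15·12 = 180.
PMT = 5100 / ( [(1+0.00961667)^180 − 1] / 0.00961667 ) = 5100 / 478.314767 = 10.6624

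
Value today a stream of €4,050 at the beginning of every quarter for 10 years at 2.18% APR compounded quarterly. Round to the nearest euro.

€145,996

With 4 periods per year: i = 0.00545, n = 40.
PV = PMT · [1 − (1+i)^(−n)] / i × (1+i) = 4050 · 36.048326 = 145,995.7204
(Beginning-of-period payments → annuity-due factor ×(1+i).)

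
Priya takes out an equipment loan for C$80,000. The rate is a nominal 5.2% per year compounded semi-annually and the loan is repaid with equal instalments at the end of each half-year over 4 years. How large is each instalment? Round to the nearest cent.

C$11,205.01

With 2 periods per year: i = 0.026, n = 8.
Annuity-PV factor = 7.139662; PMT = 80000 / 7.139662 = 11,205.0115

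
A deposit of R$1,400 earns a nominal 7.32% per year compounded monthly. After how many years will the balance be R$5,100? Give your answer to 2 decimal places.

Periodic rate i = 0.0732/12 = 0.0061.
n = ln(5100/1400) / ln(1+0.0061) = ln(3.64286) / 0.006081 = 212.5750 months
= 212.5750/12 years

17.71 years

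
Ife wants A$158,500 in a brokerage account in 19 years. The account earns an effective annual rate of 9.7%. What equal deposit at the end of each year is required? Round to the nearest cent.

A$3,198.59

PMT = 158500 / ( [(1+0.097)^19 − 1] / 0.097 ) = 158500 / 49.553131 = 3,198.5870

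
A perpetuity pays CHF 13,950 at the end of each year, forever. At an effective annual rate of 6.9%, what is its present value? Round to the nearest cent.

CHF 202,173.91

PV = PMT / i = 13950 / 0.069 = 202,173.9130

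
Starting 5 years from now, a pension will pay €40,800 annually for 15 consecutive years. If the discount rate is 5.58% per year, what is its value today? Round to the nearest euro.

€327,836

PV at t=4 (ordinary 15-year annuity): 40800 × a(15|0.0558) = 40800 × 9.984429 = 407,364.7114
Discount back 4 years: 407,364.7114 × (1+0.0558)^(−4) = 407,364.7114 × 0.804773 = 327,836.0997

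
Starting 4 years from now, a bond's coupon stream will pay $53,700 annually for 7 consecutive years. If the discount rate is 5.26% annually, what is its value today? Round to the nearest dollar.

Value one period before first payment (t=3): 53700 × [1 − (1+0.0526)^(−7)] / 0.0526 = 53700 × 5.732244 = 307,821.5039
Discount back 3 years: 307,821.5039 × (1+0.0526)^(−3) = 307,821.5039 × 0.857452 = 263,942.2160

$263,942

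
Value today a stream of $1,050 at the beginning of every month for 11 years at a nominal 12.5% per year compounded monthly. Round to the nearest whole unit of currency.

$75,914

With 12 periods per year: i = 0.0104167, n = 132.
PV = 1050 × [1 − (1+0.0104167)^(−132)] / 0.0104167 × (1+i) = 1050 × 72.299510 = 75,914.4853
(annuity-due: payments at period start, so ×(1+i).)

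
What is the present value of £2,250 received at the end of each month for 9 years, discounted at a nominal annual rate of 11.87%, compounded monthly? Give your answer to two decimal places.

£148,897.97

Periodic rate i = 0.1187/12 = 0.00989167; n = 9 × 12 = 108 periods.
PV = PMT · [1 − (1+i)^(−n)] / i = 2250 · 66.176876 = 148,897.9711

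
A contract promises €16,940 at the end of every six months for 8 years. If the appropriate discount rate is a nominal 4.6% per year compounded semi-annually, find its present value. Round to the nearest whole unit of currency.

€224,633

With 2 periods per year: i = 0.023, n = 16.
Annuity factor a(16|0.023) = 13.260518; PV = 16940 × 13.260518 = 224,633.1711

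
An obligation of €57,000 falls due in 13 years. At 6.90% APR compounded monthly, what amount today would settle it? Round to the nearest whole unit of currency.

i = 0.069/12 = 0.00575 per month; n = 13·12 = 156.
PV = 57,000 / (1 + 0.00575)^156 = 57,000 / 2.445944 = 23,303.8900

€23,304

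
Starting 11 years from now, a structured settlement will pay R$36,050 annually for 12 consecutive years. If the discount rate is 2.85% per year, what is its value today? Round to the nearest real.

R$273,374

Value one period before first payment (t=10): 36050 × [1 − (1+0.0285)^(−12)] / 0.0285 = 36050 × 10.043725 = 362,076.3042
Discount back 10 years: 362,076.3042 × (1+0.0285)^(−10) = 362,076.3042 × 0.755018 = 273,373.9597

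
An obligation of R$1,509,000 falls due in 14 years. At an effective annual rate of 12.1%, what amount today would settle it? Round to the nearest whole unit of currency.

R$304,937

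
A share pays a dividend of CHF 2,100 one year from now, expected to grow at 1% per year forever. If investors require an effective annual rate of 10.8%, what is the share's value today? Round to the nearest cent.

CHF 21,428.57

PV = D₁/(r − g) = 2100/(0.108 − 0.01) = 21,428.5714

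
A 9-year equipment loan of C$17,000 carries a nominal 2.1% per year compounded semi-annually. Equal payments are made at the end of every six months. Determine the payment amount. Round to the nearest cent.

Periodic rate i = 0.021/2 = 0.0105; n = 9 × 2 = 18 periods.
PMT = 17000 / ( [1 − (1+0.0105)^(−18)] / 0.0105 ) = 17000 / 16.323564 = 1,041.4392

C$1,041.44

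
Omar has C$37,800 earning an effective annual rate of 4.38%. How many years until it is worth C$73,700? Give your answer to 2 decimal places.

15.58 years

n = ln(73700/37800) / ln(1+0.0438) = ln(1.94974) / 0.042868 = 15.5756 years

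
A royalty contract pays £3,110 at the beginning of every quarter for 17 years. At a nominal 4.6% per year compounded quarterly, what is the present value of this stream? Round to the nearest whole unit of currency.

i = 0.046/4 = 0.0115 per quarter; n = 17·4 = 68.
Annuity factor a(68|0.0115) × (1+i) = 47.537321; PV = 3110 × 47.537321 = 147,841.0677
(Beginning-of-period payments → annuity-due factor ×(1+i).)

£147,841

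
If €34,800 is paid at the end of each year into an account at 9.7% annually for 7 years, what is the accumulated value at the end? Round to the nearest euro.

FV = 34800 × [(1+0.097)^7 − 1] / 0.097 = 34800 × 9.400179 = 327,126.2158

€327,126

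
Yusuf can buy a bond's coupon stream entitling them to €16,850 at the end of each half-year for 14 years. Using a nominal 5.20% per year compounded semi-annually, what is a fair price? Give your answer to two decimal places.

€332,212.69

Periodic rate i = 0.052/2 = 0.026; n = 14 × 2 = 28 periods.
PV = 16850 × [1 − (1+0.026)^(−28)] / 0.026 = 16850 × 19.715886 = 332,212.6869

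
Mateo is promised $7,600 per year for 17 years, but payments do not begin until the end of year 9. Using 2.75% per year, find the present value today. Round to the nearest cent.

Value one period before first payment (t=8): 7600 × [1 − (1+0.0275)^(−17)] / 0.0275 = 7600 × 13.435108 = 102,106.8185
PV₀ = 102,106.8185 / (1+0.0275)^8 = 102,106.8185 / 1.242381 = 82,186.4269

$82,186.43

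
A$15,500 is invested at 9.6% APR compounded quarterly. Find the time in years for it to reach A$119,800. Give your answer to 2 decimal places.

21.56 years

Periodic rate i = 0.096/4 = 0.024.
(1+i)^n = 119800/15500 = 7.72903, so n = ln 7.72903 / ln 1.024 = 86.2261 quarters
= 86.2261/4 years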